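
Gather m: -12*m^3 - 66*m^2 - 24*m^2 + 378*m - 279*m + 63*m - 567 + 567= -12*m^3 - 90*m^2 + 162*m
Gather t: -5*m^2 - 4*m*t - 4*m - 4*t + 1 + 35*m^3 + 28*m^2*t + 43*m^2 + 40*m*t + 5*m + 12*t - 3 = 35*m^3 + 38*m^2 + m + t*(28*m^2 + 36*m + 8) - 2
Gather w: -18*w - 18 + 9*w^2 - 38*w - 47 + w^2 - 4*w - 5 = 10*w^2 - 60*w - 70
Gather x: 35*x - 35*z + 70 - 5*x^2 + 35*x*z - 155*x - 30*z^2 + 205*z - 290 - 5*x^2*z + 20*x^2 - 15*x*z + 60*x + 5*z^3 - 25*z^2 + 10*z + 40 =x^2*(15 - 5*z) + x*(20*z - 60) + 5*z^3 - 55*z^2 + 180*z - 180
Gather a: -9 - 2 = -11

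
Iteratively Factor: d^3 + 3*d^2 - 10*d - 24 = (d + 2)*(d^2 + d - 12) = (d + 2)*(d + 4)*(d - 3)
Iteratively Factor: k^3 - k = (k - 1)*(k^2 + k) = k*(k - 1)*(k + 1)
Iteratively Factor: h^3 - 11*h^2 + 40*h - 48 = (h - 4)*(h^2 - 7*h + 12) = (h - 4)*(h - 3)*(h - 4)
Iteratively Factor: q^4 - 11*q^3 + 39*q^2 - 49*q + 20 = (q - 4)*(q^3 - 7*q^2 + 11*q - 5) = (q - 4)*(q - 1)*(q^2 - 6*q + 5) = (q - 4)*(q - 1)^2*(q - 5)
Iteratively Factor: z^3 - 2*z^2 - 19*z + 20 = (z - 5)*(z^2 + 3*z - 4) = (z - 5)*(z - 1)*(z + 4)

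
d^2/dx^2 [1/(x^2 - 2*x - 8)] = 2*(x^2 - 2*x - 4*(x - 1)^2 - 8)/(-x^2 + 2*x + 8)^3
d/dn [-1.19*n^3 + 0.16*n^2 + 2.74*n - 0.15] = -3.57*n^2 + 0.32*n + 2.74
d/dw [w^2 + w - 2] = 2*w + 1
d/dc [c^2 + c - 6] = 2*c + 1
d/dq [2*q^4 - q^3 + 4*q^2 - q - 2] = 8*q^3 - 3*q^2 + 8*q - 1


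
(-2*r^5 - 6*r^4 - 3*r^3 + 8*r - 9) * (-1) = 2*r^5 + 6*r^4 + 3*r^3 - 8*r + 9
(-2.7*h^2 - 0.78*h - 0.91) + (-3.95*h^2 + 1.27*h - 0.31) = -6.65*h^2 + 0.49*h - 1.22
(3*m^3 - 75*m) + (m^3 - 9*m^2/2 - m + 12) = 4*m^3 - 9*m^2/2 - 76*m + 12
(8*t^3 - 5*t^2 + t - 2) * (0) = 0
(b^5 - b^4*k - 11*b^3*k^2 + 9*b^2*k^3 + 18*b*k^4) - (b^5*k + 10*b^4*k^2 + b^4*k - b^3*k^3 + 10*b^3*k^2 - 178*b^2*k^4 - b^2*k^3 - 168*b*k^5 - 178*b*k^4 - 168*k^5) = -b^5*k + b^5 - 10*b^4*k^2 - 2*b^4*k + b^3*k^3 - 21*b^3*k^2 + 178*b^2*k^4 + 10*b^2*k^3 + 168*b*k^5 + 196*b*k^4 + 168*k^5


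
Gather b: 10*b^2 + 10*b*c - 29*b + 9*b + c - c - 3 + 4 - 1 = 10*b^2 + b*(10*c - 20)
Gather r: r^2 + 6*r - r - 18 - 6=r^2 + 5*r - 24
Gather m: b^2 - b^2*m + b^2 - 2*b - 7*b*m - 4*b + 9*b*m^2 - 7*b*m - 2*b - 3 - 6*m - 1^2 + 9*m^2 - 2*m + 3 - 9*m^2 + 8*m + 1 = 2*b^2 + 9*b*m^2 - 8*b + m*(-b^2 - 14*b)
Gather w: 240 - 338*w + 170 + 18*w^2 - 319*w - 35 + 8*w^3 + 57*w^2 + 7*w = 8*w^3 + 75*w^2 - 650*w + 375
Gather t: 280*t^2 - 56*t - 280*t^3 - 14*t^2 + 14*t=-280*t^3 + 266*t^2 - 42*t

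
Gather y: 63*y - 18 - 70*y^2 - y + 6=-70*y^2 + 62*y - 12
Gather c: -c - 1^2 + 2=1 - c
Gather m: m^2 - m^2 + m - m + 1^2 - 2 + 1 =0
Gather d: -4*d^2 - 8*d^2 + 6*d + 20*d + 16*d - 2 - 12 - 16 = -12*d^2 + 42*d - 30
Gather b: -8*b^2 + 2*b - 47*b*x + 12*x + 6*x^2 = -8*b^2 + b*(2 - 47*x) + 6*x^2 + 12*x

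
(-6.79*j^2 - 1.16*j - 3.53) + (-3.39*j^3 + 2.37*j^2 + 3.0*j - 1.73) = -3.39*j^3 - 4.42*j^2 + 1.84*j - 5.26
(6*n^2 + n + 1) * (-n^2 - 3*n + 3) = -6*n^4 - 19*n^3 + 14*n^2 + 3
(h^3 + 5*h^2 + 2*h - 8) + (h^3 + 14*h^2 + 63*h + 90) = 2*h^3 + 19*h^2 + 65*h + 82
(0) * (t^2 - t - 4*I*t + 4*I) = 0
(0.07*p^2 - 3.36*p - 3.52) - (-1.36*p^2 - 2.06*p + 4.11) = 1.43*p^2 - 1.3*p - 7.63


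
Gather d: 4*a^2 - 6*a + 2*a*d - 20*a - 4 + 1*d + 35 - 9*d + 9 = 4*a^2 - 26*a + d*(2*a - 8) + 40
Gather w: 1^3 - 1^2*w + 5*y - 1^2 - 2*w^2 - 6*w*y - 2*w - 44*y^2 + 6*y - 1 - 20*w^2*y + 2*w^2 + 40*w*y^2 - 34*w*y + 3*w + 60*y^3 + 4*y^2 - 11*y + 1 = -20*w^2*y + w*(40*y^2 - 40*y) + 60*y^3 - 40*y^2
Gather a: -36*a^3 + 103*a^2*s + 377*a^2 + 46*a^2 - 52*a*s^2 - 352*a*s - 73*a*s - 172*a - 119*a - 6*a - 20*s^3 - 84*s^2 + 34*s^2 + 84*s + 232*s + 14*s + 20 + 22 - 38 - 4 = -36*a^3 + a^2*(103*s + 423) + a*(-52*s^2 - 425*s - 297) - 20*s^3 - 50*s^2 + 330*s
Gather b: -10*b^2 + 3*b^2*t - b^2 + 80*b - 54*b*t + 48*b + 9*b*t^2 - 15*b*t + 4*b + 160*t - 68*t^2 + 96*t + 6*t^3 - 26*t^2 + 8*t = b^2*(3*t - 11) + b*(9*t^2 - 69*t + 132) + 6*t^3 - 94*t^2 + 264*t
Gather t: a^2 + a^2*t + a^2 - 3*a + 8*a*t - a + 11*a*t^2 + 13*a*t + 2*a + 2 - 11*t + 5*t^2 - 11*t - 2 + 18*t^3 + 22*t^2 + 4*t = 2*a^2 - 2*a + 18*t^3 + t^2*(11*a + 27) + t*(a^2 + 21*a - 18)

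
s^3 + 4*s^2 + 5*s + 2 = (s + 1)^2*(s + 2)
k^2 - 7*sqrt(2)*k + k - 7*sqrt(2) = (k + 1)*(k - 7*sqrt(2))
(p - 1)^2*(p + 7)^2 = p^4 + 12*p^3 + 22*p^2 - 84*p + 49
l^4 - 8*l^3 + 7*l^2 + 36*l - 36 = (l - 6)*(l - 3)*(l - 1)*(l + 2)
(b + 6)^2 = b^2 + 12*b + 36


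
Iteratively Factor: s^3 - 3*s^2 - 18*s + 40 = (s - 2)*(s^2 - s - 20) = (s - 5)*(s - 2)*(s + 4)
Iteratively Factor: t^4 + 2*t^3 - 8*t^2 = (t)*(t^3 + 2*t^2 - 8*t) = t*(t - 2)*(t^2 + 4*t) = t*(t - 2)*(t + 4)*(t)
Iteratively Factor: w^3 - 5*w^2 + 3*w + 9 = (w - 3)*(w^2 - 2*w - 3) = (w - 3)*(w + 1)*(w - 3)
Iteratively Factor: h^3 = (h)*(h^2) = h^2*(h)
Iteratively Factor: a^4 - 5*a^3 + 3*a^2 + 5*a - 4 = (a - 1)*(a^3 - 4*a^2 - a + 4) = (a - 1)^2*(a^2 - 3*a - 4) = (a - 4)*(a - 1)^2*(a + 1)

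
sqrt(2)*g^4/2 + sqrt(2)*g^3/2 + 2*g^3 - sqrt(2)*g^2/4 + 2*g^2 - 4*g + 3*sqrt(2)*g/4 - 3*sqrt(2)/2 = (g - 1)*(g + 2)*(g + 3*sqrt(2)/2)*(sqrt(2)*g/2 + 1/2)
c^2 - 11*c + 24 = (c - 8)*(c - 3)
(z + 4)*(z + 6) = z^2 + 10*z + 24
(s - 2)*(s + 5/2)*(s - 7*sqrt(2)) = s^3 - 7*sqrt(2)*s^2 + s^2/2 - 5*s - 7*sqrt(2)*s/2 + 35*sqrt(2)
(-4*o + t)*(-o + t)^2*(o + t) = -4*o^4 + 5*o^3*t + 3*o^2*t^2 - 5*o*t^3 + t^4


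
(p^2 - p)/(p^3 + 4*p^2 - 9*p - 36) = p*(p - 1)/(p^3 + 4*p^2 - 9*p - 36)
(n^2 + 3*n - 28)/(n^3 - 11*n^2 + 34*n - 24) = (n + 7)/(n^2 - 7*n + 6)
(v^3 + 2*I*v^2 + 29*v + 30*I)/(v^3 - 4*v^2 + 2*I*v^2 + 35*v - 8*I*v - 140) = (v^2 + 7*I*v - 6)/(v^2 + v*(-4 + 7*I) - 28*I)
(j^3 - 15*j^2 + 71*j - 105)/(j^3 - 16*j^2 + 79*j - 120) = (j - 7)/(j - 8)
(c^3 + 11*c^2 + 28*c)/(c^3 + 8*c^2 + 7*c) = (c + 4)/(c + 1)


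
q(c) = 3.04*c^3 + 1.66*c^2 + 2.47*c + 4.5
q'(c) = 9.12*c^2 + 3.32*c + 2.47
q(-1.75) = -11.03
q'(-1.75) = 24.59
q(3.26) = 135.52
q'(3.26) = 110.22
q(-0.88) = 1.54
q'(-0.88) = 6.61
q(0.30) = 5.47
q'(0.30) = 4.29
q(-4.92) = -329.52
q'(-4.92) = 206.90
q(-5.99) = -604.10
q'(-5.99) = 309.81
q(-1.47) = -5.20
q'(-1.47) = 17.30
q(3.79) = 203.20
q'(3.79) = 146.05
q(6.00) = 735.72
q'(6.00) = 350.71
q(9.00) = 2377.35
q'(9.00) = 771.07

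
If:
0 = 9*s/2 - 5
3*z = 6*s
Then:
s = 10/9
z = 20/9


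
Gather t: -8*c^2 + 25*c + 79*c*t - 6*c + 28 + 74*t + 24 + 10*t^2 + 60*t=-8*c^2 + 19*c + 10*t^2 + t*(79*c + 134) + 52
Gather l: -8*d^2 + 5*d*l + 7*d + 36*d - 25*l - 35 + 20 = -8*d^2 + 43*d + l*(5*d - 25) - 15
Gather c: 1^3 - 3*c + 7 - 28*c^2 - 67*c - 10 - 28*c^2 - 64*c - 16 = -56*c^2 - 134*c - 18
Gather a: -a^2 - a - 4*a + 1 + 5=-a^2 - 5*a + 6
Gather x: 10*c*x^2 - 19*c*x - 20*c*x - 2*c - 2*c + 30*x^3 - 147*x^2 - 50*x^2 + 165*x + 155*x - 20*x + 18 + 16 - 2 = -4*c + 30*x^3 + x^2*(10*c - 197) + x*(300 - 39*c) + 32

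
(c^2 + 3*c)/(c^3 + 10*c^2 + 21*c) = 1/(c + 7)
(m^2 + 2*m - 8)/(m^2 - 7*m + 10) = (m + 4)/(m - 5)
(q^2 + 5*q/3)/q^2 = (q + 5/3)/q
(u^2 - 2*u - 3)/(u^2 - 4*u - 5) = (u - 3)/(u - 5)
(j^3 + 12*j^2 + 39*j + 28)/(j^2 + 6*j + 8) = (j^2 + 8*j + 7)/(j + 2)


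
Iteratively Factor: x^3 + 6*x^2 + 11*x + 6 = (x + 2)*(x^2 + 4*x + 3) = (x + 2)*(x + 3)*(x + 1)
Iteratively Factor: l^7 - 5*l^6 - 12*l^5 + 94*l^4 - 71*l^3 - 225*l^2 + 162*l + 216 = (l + 1)*(l^6 - 6*l^5 - 6*l^4 + 100*l^3 - 171*l^2 - 54*l + 216) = (l + 1)^2*(l^5 - 7*l^4 + l^3 + 99*l^2 - 270*l + 216) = (l - 2)*(l + 1)^2*(l^4 - 5*l^3 - 9*l^2 + 81*l - 108) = (l - 3)*(l - 2)*(l + 1)^2*(l^3 - 2*l^2 - 15*l + 36) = (l - 3)^2*(l - 2)*(l + 1)^2*(l^2 + l - 12) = (l - 3)^3*(l - 2)*(l + 1)^2*(l + 4)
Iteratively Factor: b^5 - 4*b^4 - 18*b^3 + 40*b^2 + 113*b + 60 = (b - 4)*(b^4 - 18*b^2 - 32*b - 15) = (b - 4)*(b + 3)*(b^3 - 3*b^2 - 9*b - 5) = (b - 5)*(b - 4)*(b + 3)*(b^2 + 2*b + 1) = (b - 5)*(b - 4)*(b + 1)*(b + 3)*(b + 1)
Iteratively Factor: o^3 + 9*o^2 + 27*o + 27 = (o + 3)*(o^2 + 6*o + 9) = (o + 3)^2*(o + 3)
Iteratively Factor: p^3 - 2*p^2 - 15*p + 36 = (p + 4)*(p^2 - 6*p + 9) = (p - 3)*(p + 4)*(p - 3)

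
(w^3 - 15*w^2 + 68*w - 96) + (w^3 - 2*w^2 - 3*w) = 2*w^3 - 17*w^2 + 65*w - 96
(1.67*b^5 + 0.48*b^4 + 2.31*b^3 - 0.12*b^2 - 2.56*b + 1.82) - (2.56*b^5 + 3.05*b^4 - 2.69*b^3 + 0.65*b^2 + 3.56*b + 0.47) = -0.89*b^5 - 2.57*b^4 + 5.0*b^3 - 0.77*b^2 - 6.12*b + 1.35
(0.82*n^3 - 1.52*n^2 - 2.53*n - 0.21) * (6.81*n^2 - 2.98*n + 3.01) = 5.5842*n^5 - 12.7948*n^4 - 10.2315*n^3 + 1.5341*n^2 - 6.9895*n - 0.6321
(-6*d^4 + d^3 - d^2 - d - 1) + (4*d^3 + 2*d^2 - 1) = -6*d^4 + 5*d^3 + d^2 - d - 2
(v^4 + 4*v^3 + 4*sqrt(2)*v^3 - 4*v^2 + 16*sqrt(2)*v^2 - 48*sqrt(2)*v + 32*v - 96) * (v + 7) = v^5 + 4*sqrt(2)*v^4 + 11*v^4 + 24*v^3 + 44*sqrt(2)*v^3 + 4*v^2 + 64*sqrt(2)*v^2 - 336*sqrt(2)*v + 128*v - 672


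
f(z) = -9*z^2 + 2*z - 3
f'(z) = 2 - 18*z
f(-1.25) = -19.56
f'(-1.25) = 24.50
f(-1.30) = -20.81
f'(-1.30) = 25.40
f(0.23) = -3.02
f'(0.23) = -2.14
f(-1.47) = -25.39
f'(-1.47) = 28.46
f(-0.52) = -6.47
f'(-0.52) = 11.36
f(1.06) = -10.99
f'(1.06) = -17.08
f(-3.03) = -91.69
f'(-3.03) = 56.54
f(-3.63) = -128.85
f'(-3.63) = 67.34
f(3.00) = -78.00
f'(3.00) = -52.00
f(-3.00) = -90.00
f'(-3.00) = 56.00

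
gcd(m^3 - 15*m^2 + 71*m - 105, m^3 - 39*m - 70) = m - 7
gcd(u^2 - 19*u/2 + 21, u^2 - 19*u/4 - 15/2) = u - 6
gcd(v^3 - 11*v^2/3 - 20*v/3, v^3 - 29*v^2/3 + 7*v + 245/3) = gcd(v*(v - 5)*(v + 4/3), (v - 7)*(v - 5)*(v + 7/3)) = v - 5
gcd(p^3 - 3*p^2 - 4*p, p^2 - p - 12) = p - 4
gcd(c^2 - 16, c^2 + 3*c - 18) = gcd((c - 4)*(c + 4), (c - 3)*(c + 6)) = 1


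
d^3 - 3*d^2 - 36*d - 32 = (d - 8)*(d + 1)*(d + 4)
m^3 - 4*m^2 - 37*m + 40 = (m - 8)*(m - 1)*(m + 5)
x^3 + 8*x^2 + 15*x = x*(x + 3)*(x + 5)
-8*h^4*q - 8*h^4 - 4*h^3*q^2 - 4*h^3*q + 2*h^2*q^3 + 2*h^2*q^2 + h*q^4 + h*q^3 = (-2*h + q)*(2*h + q)^2*(h*q + h)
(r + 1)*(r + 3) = r^2 + 4*r + 3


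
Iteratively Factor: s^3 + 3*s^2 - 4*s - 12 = (s - 2)*(s^2 + 5*s + 6) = (s - 2)*(s + 2)*(s + 3)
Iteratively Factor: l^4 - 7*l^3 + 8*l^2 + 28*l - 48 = (l - 4)*(l^3 - 3*l^2 - 4*l + 12) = (l - 4)*(l - 2)*(l^2 - l - 6) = (l - 4)*(l - 2)*(l + 2)*(l - 3)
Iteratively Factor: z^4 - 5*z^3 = (z)*(z^3 - 5*z^2) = z*(z - 5)*(z^2) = z^2*(z - 5)*(z)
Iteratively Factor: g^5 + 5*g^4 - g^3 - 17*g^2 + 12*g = (g - 1)*(g^4 + 6*g^3 + 5*g^2 - 12*g) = (g - 1)*(g + 4)*(g^3 + 2*g^2 - 3*g) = g*(g - 1)*(g + 4)*(g^2 + 2*g - 3) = g*(g - 1)*(g + 3)*(g + 4)*(g - 1)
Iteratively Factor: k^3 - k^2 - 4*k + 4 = (k + 2)*(k^2 - 3*k + 2) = (k - 1)*(k + 2)*(k - 2)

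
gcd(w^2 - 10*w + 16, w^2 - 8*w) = w - 8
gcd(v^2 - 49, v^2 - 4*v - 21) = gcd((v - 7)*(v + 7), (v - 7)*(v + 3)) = v - 7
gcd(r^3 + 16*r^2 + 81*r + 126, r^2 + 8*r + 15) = r + 3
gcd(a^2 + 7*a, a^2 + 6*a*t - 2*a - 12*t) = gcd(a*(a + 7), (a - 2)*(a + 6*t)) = 1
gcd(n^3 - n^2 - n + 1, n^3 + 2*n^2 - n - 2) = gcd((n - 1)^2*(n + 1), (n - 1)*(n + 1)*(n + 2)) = n^2 - 1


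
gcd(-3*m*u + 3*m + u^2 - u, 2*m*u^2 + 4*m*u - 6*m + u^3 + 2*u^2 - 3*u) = u - 1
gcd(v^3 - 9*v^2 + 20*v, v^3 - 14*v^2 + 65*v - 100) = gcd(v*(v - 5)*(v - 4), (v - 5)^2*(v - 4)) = v^2 - 9*v + 20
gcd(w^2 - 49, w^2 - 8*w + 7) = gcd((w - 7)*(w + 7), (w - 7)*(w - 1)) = w - 7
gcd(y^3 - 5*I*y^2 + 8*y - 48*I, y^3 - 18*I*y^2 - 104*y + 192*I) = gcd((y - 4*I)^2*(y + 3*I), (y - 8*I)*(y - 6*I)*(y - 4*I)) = y - 4*I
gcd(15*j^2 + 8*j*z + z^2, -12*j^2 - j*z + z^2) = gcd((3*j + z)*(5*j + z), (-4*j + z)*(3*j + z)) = 3*j + z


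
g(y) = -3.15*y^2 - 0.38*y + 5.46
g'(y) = -6.3*y - 0.38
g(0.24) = 5.19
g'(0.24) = -1.89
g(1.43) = -1.52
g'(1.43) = -9.39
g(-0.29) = 5.31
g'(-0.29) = 1.45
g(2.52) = -15.50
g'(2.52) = -16.26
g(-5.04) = -72.64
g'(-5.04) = 31.37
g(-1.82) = -4.28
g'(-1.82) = 11.09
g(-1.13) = 1.87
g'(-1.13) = 6.74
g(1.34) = -0.71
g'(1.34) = -8.82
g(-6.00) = -105.66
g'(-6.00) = 37.42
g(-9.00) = -246.27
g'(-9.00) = 56.32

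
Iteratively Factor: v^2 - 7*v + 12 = (v - 4)*(v - 3)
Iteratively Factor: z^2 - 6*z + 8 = (z - 4)*(z - 2)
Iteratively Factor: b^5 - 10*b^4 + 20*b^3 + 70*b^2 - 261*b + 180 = (b + 3)*(b^4 - 13*b^3 + 59*b^2 - 107*b + 60) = (b - 3)*(b + 3)*(b^3 - 10*b^2 + 29*b - 20) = (b - 4)*(b - 3)*(b + 3)*(b^2 - 6*b + 5) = (b - 4)*(b - 3)*(b - 1)*(b + 3)*(b - 5)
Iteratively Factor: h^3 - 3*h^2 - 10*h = (h + 2)*(h^2 - 5*h) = h*(h + 2)*(h - 5)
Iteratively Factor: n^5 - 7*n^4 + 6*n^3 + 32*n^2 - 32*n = (n)*(n^4 - 7*n^3 + 6*n^2 + 32*n - 32) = n*(n - 4)*(n^3 - 3*n^2 - 6*n + 8) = n*(n - 4)^2*(n^2 + n - 2) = n*(n - 4)^2*(n + 2)*(n - 1)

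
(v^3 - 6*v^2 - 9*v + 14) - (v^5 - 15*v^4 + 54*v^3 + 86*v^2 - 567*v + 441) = -v^5 + 15*v^4 - 53*v^3 - 92*v^2 + 558*v - 427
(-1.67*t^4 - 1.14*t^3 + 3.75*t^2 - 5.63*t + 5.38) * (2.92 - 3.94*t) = 6.5798*t^5 - 0.3848*t^4 - 18.1038*t^3 + 33.1322*t^2 - 37.6368*t + 15.7096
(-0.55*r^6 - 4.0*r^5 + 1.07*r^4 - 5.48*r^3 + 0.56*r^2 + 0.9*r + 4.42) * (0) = 0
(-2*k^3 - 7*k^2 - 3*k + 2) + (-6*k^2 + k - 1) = -2*k^3 - 13*k^2 - 2*k + 1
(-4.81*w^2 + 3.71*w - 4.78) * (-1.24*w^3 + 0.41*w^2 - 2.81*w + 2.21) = 5.9644*w^5 - 6.5725*w^4 + 20.9644*w^3 - 23.015*w^2 + 21.6309*w - 10.5638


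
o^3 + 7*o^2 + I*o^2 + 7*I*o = o*(o + 7)*(o + I)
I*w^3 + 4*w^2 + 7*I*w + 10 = (w - 5*I)*(w + 2*I)*(I*w + 1)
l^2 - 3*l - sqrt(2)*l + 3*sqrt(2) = (l - 3)*(l - sqrt(2))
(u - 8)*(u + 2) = u^2 - 6*u - 16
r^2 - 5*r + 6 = (r - 3)*(r - 2)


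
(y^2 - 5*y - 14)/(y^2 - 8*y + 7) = (y + 2)/(y - 1)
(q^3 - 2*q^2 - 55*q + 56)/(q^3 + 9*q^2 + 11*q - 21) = (q - 8)/(q + 3)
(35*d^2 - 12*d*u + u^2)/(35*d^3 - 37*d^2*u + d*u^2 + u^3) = (-7*d + u)/(-7*d^2 + 6*d*u + u^2)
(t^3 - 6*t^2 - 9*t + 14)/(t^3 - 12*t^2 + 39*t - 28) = (t + 2)/(t - 4)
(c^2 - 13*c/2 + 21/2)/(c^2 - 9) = (c - 7/2)/(c + 3)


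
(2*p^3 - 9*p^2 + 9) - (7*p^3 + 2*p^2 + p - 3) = -5*p^3 - 11*p^2 - p + 12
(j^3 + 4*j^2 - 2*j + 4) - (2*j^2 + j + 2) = j^3 + 2*j^2 - 3*j + 2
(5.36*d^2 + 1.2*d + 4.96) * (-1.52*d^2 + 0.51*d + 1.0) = -8.1472*d^4 + 0.9096*d^3 - 1.5672*d^2 + 3.7296*d + 4.96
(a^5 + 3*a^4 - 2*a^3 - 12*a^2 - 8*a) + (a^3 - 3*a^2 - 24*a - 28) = a^5 + 3*a^4 - a^3 - 15*a^2 - 32*a - 28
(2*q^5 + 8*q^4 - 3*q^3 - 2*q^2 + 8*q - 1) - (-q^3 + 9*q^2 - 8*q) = 2*q^5 + 8*q^4 - 2*q^3 - 11*q^2 + 16*q - 1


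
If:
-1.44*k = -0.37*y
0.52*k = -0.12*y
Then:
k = 0.00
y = 0.00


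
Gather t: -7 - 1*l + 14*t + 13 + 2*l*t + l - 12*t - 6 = t*(2*l + 2)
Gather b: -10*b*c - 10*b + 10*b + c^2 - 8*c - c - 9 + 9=-10*b*c + c^2 - 9*c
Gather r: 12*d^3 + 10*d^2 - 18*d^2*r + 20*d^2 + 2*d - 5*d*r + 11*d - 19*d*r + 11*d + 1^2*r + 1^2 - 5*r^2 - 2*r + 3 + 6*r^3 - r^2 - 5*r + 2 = 12*d^3 + 30*d^2 + 24*d + 6*r^3 - 6*r^2 + r*(-18*d^2 - 24*d - 6) + 6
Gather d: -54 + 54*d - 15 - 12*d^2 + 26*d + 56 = -12*d^2 + 80*d - 13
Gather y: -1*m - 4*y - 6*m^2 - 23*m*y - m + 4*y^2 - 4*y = -6*m^2 - 2*m + 4*y^2 + y*(-23*m - 8)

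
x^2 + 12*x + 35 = (x + 5)*(x + 7)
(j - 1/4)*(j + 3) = j^2 + 11*j/4 - 3/4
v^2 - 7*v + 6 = (v - 6)*(v - 1)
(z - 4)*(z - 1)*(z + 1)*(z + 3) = z^4 - z^3 - 13*z^2 + z + 12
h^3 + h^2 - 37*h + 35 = (h - 5)*(h - 1)*(h + 7)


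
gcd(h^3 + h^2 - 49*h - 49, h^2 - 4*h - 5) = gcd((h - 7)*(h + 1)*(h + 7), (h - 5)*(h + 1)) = h + 1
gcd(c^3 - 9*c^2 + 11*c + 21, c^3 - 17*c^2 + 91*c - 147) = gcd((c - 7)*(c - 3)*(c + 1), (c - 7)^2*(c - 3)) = c^2 - 10*c + 21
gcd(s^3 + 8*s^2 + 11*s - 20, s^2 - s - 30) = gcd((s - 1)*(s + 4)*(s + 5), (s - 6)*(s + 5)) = s + 5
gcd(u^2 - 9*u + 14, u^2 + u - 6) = u - 2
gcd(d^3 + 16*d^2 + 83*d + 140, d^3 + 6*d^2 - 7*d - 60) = d^2 + 9*d + 20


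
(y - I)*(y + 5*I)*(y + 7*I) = y^3 + 11*I*y^2 - 23*y + 35*I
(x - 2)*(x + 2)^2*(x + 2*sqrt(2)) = x^4 + 2*x^3 + 2*sqrt(2)*x^3 - 4*x^2 + 4*sqrt(2)*x^2 - 8*sqrt(2)*x - 8*x - 16*sqrt(2)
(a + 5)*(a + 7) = a^2 + 12*a + 35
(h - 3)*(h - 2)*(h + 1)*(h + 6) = h^4 + 2*h^3 - 23*h^2 + 12*h + 36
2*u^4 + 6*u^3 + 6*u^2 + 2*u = u*(u + 1)*(sqrt(2)*u + sqrt(2))^2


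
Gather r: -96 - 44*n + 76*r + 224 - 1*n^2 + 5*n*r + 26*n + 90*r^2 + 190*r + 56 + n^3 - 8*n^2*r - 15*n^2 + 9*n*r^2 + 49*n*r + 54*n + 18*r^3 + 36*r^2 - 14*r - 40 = n^3 - 16*n^2 + 36*n + 18*r^3 + r^2*(9*n + 126) + r*(-8*n^2 + 54*n + 252) + 144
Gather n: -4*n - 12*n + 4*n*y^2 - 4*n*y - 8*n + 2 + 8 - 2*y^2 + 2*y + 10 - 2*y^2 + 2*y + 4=n*(4*y^2 - 4*y - 24) - 4*y^2 + 4*y + 24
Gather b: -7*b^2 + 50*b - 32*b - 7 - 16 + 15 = -7*b^2 + 18*b - 8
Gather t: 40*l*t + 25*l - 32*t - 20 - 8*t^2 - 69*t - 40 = 25*l - 8*t^2 + t*(40*l - 101) - 60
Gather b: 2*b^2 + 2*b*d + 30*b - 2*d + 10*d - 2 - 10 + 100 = 2*b^2 + b*(2*d + 30) + 8*d + 88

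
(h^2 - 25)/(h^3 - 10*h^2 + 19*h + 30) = (h + 5)/(h^2 - 5*h - 6)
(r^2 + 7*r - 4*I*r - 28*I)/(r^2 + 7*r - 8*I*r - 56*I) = (r - 4*I)/(r - 8*I)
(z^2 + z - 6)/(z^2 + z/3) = 3*(z^2 + z - 6)/(z*(3*z + 1))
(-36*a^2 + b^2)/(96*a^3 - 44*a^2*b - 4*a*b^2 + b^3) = (-6*a + b)/(16*a^2 - 10*a*b + b^2)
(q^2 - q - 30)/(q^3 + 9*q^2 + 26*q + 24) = (q^2 - q - 30)/(q^3 + 9*q^2 + 26*q + 24)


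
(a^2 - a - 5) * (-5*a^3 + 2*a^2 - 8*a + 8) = -5*a^5 + 7*a^4 + 15*a^3 + 6*a^2 + 32*a - 40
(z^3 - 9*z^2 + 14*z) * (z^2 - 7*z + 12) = z^5 - 16*z^4 + 89*z^3 - 206*z^2 + 168*z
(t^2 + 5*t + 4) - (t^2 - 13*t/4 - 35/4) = 33*t/4 + 51/4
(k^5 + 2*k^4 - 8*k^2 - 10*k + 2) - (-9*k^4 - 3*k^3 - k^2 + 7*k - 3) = k^5 + 11*k^4 + 3*k^3 - 7*k^2 - 17*k + 5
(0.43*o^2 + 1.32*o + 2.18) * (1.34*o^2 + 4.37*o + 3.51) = 0.5762*o^4 + 3.6479*o^3 + 10.1989*o^2 + 14.1598*o + 7.6518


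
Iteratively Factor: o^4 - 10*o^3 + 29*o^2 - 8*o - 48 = (o + 1)*(o^3 - 11*o^2 + 40*o - 48) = (o - 4)*(o + 1)*(o^2 - 7*o + 12) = (o - 4)^2*(o + 1)*(o - 3)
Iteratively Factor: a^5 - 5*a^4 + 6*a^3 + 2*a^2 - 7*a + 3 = (a - 1)*(a^4 - 4*a^3 + 2*a^2 + 4*a - 3) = (a - 1)^2*(a^3 - 3*a^2 - a + 3) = (a - 1)^3*(a^2 - 2*a - 3) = (a - 3)*(a - 1)^3*(a + 1)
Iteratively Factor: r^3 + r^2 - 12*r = (r - 3)*(r^2 + 4*r) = (r - 3)*(r + 4)*(r)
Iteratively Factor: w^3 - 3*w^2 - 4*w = (w + 1)*(w^2 - 4*w) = (w - 4)*(w + 1)*(w)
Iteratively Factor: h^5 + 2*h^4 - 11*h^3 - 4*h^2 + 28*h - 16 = (h - 2)*(h^4 + 4*h^3 - 3*h^2 - 10*h + 8) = (h - 2)*(h - 1)*(h^3 + 5*h^2 + 2*h - 8) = (h - 2)*(h - 1)*(h + 4)*(h^2 + h - 2) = (h - 2)*(h - 1)^2*(h + 4)*(h + 2)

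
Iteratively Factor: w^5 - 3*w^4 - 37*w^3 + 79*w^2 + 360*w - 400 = (w - 1)*(w^4 - 2*w^3 - 39*w^2 + 40*w + 400) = (w - 1)*(w + 4)*(w^3 - 6*w^2 - 15*w + 100) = (w - 5)*(w - 1)*(w + 4)*(w^2 - w - 20) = (w - 5)*(w - 1)*(w + 4)^2*(w - 5)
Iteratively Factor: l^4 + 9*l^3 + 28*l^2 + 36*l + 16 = (l + 1)*(l^3 + 8*l^2 + 20*l + 16) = (l + 1)*(l + 4)*(l^2 + 4*l + 4) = (l + 1)*(l + 2)*(l + 4)*(l + 2)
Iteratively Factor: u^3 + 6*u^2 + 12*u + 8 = (u + 2)*(u^2 + 4*u + 4) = (u + 2)^2*(u + 2)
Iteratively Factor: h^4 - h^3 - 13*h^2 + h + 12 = (h + 1)*(h^3 - 2*h^2 - 11*h + 12) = (h + 1)*(h + 3)*(h^2 - 5*h + 4) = (h - 1)*(h + 1)*(h + 3)*(h - 4)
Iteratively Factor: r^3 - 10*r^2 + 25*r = (r)*(r^2 - 10*r + 25) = r*(r - 5)*(r - 5)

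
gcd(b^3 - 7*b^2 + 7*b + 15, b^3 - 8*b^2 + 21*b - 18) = b - 3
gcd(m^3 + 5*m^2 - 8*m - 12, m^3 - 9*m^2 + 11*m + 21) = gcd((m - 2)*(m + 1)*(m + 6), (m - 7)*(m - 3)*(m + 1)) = m + 1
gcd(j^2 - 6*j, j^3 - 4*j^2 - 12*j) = j^2 - 6*j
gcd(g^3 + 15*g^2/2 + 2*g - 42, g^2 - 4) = g - 2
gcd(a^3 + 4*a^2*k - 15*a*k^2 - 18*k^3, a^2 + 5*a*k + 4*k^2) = a + k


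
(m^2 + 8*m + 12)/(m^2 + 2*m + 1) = (m^2 + 8*m + 12)/(m^2 + 2*m + 1)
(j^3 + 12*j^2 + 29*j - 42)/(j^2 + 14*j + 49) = (j^2 + 5*j - 6)/(j + 7)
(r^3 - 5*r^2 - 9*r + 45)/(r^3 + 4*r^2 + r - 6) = (r^2 - 8*r + 15)/(r^2 + r - 2)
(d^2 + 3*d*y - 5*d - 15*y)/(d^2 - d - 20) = (d + 3*y)/(d + 4)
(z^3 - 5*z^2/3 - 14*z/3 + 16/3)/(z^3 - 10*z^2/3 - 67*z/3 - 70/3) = (3*z^2 - 11*z + 8)/(3*z^2 - 16*z - 35)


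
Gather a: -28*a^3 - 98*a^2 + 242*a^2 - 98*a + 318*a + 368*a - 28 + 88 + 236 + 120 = -28*a^3 + 144*a^2 + 588*a + 416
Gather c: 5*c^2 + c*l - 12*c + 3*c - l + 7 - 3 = 5*c^2 + c*(l - 9) - l + 4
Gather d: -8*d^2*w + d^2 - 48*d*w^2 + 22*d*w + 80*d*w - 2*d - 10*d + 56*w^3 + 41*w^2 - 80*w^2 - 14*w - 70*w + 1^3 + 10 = d^2*(1 - 8*w) + d*(-48*w^2 + 102*w - 12) + 56*w^3 - 39*w^2 - 84*w + 11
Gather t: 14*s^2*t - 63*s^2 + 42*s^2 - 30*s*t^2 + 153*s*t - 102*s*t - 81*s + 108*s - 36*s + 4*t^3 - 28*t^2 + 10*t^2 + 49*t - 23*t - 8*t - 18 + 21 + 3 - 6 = -21*s^2 - 9*s + 4*t^3 + t^2*(-30*s - 18) + t*(14*s^2 + 51*s + 18)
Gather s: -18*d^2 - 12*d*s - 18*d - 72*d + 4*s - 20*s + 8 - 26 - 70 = -18*d^2 - 90*d + s*(-12*d - 16) - 88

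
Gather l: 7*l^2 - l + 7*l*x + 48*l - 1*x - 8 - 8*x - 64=7*l^2 + l*(7*x + 47) - 9*x - 72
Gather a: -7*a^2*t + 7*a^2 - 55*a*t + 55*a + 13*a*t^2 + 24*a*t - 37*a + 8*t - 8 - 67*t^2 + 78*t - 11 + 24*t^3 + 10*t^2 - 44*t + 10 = a^2*(7 - 7*t) + a*(13*t^2 - 31*t + 18) + 24*t^3 - 57*t^2 + 42*t - 9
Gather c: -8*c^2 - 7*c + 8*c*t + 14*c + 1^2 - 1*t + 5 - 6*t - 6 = -8*c^2 + c*(8*t + 7) - 7*t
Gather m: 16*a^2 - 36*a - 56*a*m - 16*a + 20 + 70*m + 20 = 16*a^2 - 52*a + m*(70 - 56*a) + 40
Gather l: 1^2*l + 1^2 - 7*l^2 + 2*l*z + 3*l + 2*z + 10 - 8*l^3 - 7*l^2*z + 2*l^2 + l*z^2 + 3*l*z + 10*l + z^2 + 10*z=-8*l^3 + l^2*(-7*z - 5) + l*(z^2 + 5*z + 14) + z^2 + 12*z + 11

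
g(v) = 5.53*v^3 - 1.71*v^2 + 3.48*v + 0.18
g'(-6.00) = 621.24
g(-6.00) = -1276.74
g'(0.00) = 3.48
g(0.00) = 0.18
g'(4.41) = 311.04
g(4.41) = 456.56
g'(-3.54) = 223.49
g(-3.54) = -278.89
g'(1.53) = 37.08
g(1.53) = 21.31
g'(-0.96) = 22.05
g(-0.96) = -9.63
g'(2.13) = 71.46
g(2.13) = 53.27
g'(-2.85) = 147.98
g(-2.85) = -151.64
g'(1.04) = 17.87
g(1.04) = 8.17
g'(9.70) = 1531.26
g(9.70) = 4920.12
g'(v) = 16.59*v^2 - 3.42*v + 3.48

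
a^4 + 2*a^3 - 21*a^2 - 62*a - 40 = (a - 5)*(a + 1)*(a + 2)*(a + 4)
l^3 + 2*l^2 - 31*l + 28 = (l - 4)*(l - 1)*(l + 7)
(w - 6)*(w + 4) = w^2 - 2*w - 24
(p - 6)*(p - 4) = p^2 - 10*p + 24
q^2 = q^2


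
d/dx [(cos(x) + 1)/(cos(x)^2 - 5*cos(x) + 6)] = (cos(x)^2 + 2*cos(x) - 11)*sin(x)/(cos(x)^2 - 5*cos(x) + 6)^2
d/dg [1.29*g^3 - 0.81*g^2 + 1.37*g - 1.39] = 3.87*g^2 - 1.62*g + 1.37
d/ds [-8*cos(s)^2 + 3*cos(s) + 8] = (16*cos(s) - 3)*sin(s)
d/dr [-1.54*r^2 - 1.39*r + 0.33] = -3.08*r - 1.39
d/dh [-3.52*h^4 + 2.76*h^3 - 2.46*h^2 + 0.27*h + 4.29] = -14.08*h^3 + 8.28*h^2 - 4.92*h + 0.27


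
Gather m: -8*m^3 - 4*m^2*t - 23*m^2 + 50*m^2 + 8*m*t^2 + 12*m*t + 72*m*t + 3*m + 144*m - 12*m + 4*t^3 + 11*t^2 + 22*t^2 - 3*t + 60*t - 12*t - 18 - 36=-8*m^3 + m^2*(27 - 4*t) + m*(8*t^2 + 84*t + 135) + 4*t^3 + 33*t^2 + 45*t - 54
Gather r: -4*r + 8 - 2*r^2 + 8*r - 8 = -2*r^2 + 4*r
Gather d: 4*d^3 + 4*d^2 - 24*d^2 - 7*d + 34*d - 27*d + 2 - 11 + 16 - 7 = 4*d^3 - 20*d^2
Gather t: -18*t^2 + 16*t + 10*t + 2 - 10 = -18*t^2 + 26*t - 8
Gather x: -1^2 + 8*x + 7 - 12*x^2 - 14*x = -12*x^2 - 6*x + 6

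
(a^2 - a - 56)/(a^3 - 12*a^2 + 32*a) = (a + 7)/(a*(a - 4))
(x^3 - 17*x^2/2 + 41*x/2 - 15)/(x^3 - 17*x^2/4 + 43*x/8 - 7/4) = 4*(2*x^2 - 13*x + 15)/(8*x^2 - 18*x + 7)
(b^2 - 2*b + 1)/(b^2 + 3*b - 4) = (b - 1)/(b + 4)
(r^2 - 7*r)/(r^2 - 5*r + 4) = r*(r - 7)/(r^2 - 5*r + 4)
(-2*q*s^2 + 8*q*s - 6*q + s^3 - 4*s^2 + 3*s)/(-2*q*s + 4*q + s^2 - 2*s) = (s^2 - 4*s + 3)/(s - 2)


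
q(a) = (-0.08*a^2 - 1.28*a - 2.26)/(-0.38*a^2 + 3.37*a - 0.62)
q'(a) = (-0.16*a - 1.28)/(-0.38*a^2 + 3.37*a - 0.62) + (0.76*a - 3.37)*(-0.08*a^2 - 1.28*a - 2.26)/(-0.38*a^2 + 3.37*a - 0.62)^2 = (-0.756*a^2 - 1.6184*a + 8.4098)/(0.1444*a^4 - 2.5612*a^3 + 11.8281*a^2 - 4.1788*a + 0.3844)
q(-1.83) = 0.02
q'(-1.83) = 0.14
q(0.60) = -2.42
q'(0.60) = 4.48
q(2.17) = -1.10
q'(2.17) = 0.06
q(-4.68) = -0.08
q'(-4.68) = -0.00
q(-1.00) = 0.24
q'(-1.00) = 0.49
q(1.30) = -1.30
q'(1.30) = 0.52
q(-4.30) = -0.08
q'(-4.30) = 0.00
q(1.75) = -1.15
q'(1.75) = 0.19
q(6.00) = -2.17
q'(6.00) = -0.81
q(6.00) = -2.17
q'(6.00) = -0.81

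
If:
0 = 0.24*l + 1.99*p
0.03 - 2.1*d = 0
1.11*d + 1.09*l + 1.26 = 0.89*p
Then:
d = 0.01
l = -1.07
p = 0.13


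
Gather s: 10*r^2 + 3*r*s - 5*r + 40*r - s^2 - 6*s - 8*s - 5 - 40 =10*r^2 + 35*r - s^2 + s*(3*r - 14) - 45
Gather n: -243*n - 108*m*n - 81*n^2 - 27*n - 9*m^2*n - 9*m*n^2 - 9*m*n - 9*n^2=n^2*(-9*m - 90) + n*(-9*m^2 - 117*m - 270)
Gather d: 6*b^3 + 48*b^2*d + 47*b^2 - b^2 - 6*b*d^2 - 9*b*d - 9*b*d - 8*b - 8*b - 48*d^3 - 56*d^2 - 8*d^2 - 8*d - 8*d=6*b^3 + 46*b^2 - 16*b - 48*d^3 + d^2*(-6*b - 64) + d*(48*b^2 - 18*b - 16)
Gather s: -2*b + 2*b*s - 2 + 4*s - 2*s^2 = -2*b - 2*s^2 + s*(2*b + 4) - 2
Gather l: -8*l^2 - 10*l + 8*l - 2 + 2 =-8*l^2 - 2*l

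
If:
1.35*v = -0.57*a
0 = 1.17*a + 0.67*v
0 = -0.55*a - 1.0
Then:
No Solution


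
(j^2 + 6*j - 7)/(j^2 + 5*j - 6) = (j + 7)/(j + 6)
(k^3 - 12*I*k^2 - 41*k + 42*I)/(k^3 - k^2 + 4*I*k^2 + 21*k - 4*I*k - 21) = (k^2 - 9*I*k - 14)/(k^2 + k*(-1 + 7*I) - 7*I)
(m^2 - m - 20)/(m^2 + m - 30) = (m + 4)/(m + 6)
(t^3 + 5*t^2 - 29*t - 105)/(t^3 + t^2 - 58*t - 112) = (t^2 - 2*t - 15)/(t^2 - 6*t - 16)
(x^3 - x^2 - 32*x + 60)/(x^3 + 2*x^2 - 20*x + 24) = (x - 5)/(x - 2)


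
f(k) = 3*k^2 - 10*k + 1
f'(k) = 6*k - 10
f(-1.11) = 15.80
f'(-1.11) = -16.66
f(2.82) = -3.34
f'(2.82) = 6.92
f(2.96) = -2.32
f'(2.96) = 7.76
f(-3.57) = 74.93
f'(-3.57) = -31.42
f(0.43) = -2.75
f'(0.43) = -7.42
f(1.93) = -7.13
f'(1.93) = 1.58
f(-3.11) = 61.12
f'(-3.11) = -28.66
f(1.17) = -6.59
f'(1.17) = -2.98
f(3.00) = -2.00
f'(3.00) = 8.00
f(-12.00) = 553.00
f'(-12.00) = -82.00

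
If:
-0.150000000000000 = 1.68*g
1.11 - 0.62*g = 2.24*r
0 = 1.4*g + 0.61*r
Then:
No Solution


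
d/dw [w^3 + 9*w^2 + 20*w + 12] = 3*w^2 + 18*w + 20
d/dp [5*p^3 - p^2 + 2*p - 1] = 15*p^2 - 2*p + 2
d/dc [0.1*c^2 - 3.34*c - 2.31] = 0.2*c - 3.34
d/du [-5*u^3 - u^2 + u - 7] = -15*u^2 - 2*u + 1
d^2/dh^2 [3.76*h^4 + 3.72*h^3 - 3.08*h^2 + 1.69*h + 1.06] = 45.12*h^2 + 22.32*h - 6.16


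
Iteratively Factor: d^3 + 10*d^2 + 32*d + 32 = (d + 2)*(d^2 + 8*d + 16) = (d + 2)*(d + 4)*(d + 4)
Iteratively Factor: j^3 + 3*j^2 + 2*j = (j + 2)*(j^2 + j) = j*(j + 2)*(j + 1)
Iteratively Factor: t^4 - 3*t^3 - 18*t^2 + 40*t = (t)*(t^3 - 3*t^2 - 18*t + 40) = t*(t + 4)*(t^2 - 7*t + 10) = t*(t - 2)*(t + 4)*(t - 5)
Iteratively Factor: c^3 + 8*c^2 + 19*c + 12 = (c + 1)*(c^2 + 7*c + 12) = (c + 1)*(c + 4)*(c + 3)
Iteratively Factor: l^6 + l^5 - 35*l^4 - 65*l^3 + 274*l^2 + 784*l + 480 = (l + 4)*(l^5 - 3*l^4 - 23*l^3 + 27*l^2 + 166*l + 120) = (l - 5)*(l + 4)*(l^4 + 2*l^3 - 13*l^2 - 38*l - 24) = (l - 5)*(l - 4)*(l + 4)*(l^3 + 6*l^2 + 11*l + 6) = (l - 5)*(l - 4)*(l + 1)*(l + 4)*(l^2 + 5*l + 6) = (l - 5)*(l - 4)*(l + 1)*(l + 2)*(l + 4)*(l + 3)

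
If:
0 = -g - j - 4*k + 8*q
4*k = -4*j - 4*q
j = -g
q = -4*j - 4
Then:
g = 12/11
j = -12/11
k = 8/11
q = 4/11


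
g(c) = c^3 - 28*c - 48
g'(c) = 3*c^2 - 28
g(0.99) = -74.75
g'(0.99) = -25.06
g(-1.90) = -1.66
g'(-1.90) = -17.17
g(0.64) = -65.66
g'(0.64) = -26.77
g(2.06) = -96.94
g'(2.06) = -15.27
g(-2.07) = 1.09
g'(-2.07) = -15.15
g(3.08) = -105.02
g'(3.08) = 0.46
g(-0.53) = -33.31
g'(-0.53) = -27.16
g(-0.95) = -22.26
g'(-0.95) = -25.29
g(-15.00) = -3003.00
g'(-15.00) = 647.00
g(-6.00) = -96.00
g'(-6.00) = 80.00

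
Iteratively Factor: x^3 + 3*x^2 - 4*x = (x + 4)*(x^2 - x) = (x - 1)*(x + 4)*(x)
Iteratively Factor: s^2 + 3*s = (s)*(s + 3)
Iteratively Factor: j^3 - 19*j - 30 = (j + 3)*(j^2 - 3*j - 10) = (j - 5)*(j + 3)*(j + 2)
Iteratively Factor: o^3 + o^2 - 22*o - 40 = (o - 5)*(o^2 + 6*o + 8) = (o - 5)*(o + 4)*(o + 2)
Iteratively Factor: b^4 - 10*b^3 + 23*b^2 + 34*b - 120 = (b - 5)*(b^3 - 5*b^2 - 2*b + 24) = (b - 5)*(b - 3)*(b^2 - 2*b - 8) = (b - 5)*(b - 3)*(b + 2)*(b - 4)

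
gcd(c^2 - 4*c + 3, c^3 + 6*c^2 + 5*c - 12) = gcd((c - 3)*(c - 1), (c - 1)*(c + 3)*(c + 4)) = c - 1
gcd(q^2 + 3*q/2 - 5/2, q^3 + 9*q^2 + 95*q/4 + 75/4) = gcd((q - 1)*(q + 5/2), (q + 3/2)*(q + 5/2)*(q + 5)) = q + 5/2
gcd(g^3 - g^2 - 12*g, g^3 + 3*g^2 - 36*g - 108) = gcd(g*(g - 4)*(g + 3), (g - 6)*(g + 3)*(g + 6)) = g + 3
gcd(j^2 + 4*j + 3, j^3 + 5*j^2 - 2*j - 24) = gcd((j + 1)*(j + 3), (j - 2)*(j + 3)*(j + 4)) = j + 3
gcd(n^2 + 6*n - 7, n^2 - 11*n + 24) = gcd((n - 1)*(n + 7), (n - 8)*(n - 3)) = 1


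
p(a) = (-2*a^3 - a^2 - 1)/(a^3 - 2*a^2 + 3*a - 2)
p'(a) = (-6*a^2 - 2*a)/(a^3 - 2*a^2 + 3*a - 2) + (-3*a^2 + 4*a - 3)*(-2*a^3 - a^2 - 1)/(a^3 - 2*a^2 + 3*a - 2)^2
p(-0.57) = 0.21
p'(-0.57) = 0.47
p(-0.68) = 0.16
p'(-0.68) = 0.48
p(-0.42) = 0.28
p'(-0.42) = 0.45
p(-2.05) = -0.48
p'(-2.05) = 0.39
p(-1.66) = -0.32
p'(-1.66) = 0.44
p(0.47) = 1.54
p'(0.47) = 5.40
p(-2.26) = -0.56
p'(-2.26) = 0.36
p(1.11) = -21.28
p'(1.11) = 164.51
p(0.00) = 0.50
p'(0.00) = 0.75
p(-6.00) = -1.28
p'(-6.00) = 0.10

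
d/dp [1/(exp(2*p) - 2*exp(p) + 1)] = 2*(1 - exp(p))*exp(p)/(exp(2*p) - 2*exp(p) + 1)^2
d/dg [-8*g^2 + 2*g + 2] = 2 - 16*g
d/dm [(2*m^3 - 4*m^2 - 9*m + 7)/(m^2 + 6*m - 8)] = (2*m^4 + 24*m^3 - 63*m^2 + 50*m + 30)/(m^4 + 12*m^3 + 20*m^2 - 96*m + 64)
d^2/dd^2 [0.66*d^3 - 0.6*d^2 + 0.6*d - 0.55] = 3.96*d - 1.2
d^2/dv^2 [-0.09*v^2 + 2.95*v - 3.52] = -0.180000000000000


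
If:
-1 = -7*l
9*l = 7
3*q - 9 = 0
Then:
No Solution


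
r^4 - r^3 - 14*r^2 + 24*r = r*(r - 3)*(r - 2)*(r + 4)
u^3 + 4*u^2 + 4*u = u*(u + 2)^2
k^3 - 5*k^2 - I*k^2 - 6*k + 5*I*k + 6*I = (k - 6)*(k + 1)*(k - I)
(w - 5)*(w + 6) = w^2 + w - 30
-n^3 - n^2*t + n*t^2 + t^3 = (-n + t)*(n + t)^2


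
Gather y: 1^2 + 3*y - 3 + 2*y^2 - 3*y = 2*y^2 - 2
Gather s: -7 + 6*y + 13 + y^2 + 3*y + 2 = y^2 + 9*y + 8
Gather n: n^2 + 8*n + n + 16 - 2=n^2 + 9*n + 14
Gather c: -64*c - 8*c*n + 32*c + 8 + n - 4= c*(-8*n - 32) + n + 4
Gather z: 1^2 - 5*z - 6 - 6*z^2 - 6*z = -6*z^2 - 11*z - 5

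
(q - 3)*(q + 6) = q^2 + 3*q - 18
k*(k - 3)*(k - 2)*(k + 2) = k^4 - 3*k^3 - 4*k^2 + 12*k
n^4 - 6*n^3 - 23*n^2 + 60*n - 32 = (n - 8)*(n - 1)^2*(n + 4)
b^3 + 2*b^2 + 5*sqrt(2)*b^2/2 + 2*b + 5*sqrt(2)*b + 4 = (b + 2)*(b + sqrt(2)/2)*(b + 2*sqrt(2))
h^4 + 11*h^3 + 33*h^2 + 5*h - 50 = (h - 1)*(h + 2)*(h + 5)^2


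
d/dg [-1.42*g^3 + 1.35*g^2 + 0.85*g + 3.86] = -4.26*g^2 + 2.7*g + 0.85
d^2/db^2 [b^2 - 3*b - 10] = 2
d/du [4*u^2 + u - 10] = 8*u + 1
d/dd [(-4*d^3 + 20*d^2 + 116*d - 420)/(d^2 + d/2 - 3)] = 8*(-2*d^4 - 2*d^3 - 35*d^2 + 360*d - 69)/(4*d^4 + 4*d^3 - 23*d^2 - 12*d + 36)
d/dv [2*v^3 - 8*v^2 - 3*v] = 6*v^2 - 16*v - 3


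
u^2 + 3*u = u*(u + 3)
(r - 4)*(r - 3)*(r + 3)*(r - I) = r^4 - 4*r^3 - I*r^3 - 9*r^2 + 4*I*r^2 + 36*r + 9*I*r - 36*I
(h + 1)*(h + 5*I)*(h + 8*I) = h^3 + h^2 + 13*I*h^2 - 40*h + 13*I*h - 40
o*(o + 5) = o^2 + 5*o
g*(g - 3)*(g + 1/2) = g^3 - 5*g^2/2 - 3*g/2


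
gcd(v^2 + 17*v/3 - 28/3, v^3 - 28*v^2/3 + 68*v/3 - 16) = v - 4/3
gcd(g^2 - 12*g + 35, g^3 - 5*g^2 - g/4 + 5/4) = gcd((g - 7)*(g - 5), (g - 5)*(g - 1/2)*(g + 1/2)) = g - 5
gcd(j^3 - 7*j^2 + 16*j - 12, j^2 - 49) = 1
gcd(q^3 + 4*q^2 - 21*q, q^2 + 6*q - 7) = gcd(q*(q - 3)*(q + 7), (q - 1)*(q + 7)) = q + 7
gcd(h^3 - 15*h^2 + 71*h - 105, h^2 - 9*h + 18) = h - 3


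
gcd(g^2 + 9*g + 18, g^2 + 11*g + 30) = g + 6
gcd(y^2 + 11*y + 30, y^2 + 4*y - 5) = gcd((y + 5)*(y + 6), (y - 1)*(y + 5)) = y + 5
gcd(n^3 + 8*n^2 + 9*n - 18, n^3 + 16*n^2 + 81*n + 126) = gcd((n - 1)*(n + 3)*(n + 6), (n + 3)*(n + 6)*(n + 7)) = n^2 + 9*n + 18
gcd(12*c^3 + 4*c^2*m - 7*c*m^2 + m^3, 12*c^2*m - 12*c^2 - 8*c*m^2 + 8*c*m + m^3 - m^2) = 12*c^2 - 8*c*m + m^2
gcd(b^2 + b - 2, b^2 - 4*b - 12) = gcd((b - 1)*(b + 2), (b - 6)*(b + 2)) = b + 2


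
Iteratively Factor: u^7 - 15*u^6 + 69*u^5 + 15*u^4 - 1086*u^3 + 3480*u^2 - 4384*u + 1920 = (u - 5)*(u^6 - 10*u^5 + 19*u^4 + 110*u^3 - 536*u^2 + 800*u - 384) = (u - 5)*(u - 4)*(u^5 - 6*u^4 - 5*u^3 + 90*u^2 - 176*u + 96) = (u - 5)*(u - 4)*(u - 1)*(u^4 - 5*u^3 - 10*u^2 + 80*u - 96) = (u - 5)*(u - 4)*(u - 1)*(u + 4)*(u^3 - 9*u^2 + 26*u - 24) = (u - 5)*(u - 4)*(u - 2)*(u - 1)*(u + 4)*(u^2 - 7*u + 12) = (u - 5)*(u - 4)*(u - 3)*(u - 2)*(u - 1)*(u + 4)*(u - 4)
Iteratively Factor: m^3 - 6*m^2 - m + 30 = (m - 3)*(m^2 - 3*m - 10) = (m - 5)*(m - 3)*(m + 2)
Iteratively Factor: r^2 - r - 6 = (r - 3)*(r + 2)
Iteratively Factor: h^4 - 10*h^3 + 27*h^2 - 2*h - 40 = (h - 5)*(h^3 - 5*h^2 + 2*h + 8) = (h - 5)*(h - 2)*(h^2 - 3*h - 4) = (h - 5)*(h - 4)*(h - 2)*(h + 1)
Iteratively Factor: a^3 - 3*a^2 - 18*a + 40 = (a - 5)*(a^2 + 2*a - 8) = (a - 5)*(a + 4)*(a - 2)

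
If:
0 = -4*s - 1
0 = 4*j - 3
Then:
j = 3/4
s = -1/4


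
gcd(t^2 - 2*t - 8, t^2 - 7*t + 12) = t - 4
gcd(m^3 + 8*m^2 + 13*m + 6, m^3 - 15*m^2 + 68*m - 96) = 1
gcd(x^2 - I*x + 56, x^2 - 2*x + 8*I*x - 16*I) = 1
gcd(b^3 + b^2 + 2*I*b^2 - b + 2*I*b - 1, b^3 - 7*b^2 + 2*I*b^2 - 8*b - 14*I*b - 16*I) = b + 1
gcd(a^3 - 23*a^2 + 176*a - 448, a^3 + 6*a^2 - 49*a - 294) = a - 7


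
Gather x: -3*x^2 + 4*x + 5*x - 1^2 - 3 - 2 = -3*x^2 + 9*x - 6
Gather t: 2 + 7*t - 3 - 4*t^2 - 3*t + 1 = -4*t^2 + 4*t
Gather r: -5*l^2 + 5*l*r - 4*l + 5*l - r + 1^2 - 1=-5*l^2 + l + r*(5*l - 1)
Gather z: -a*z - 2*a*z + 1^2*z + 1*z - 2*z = -3*a*z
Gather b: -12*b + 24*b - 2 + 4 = 12*b + 2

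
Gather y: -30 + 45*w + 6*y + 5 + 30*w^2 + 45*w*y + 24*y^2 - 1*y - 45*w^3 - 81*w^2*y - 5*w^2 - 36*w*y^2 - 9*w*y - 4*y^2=-45*w^3 + 25*w^2 + 45*w + y^2*(20 - 36*w) + y*(-81*w^2 + 36*w + 5) - 25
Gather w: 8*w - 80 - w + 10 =7*w - 70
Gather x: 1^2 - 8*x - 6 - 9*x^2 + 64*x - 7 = -9*x^2 + 56*x - 12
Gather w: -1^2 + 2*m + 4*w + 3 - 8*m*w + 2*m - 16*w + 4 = 4*m + w*(-8*m - 12) + 6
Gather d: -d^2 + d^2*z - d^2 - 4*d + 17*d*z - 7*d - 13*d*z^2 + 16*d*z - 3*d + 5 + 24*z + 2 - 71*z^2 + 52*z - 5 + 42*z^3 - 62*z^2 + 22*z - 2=d^2*(z - 2) + d*(-13*z^2 + 33*z - 14) + 42*z^3 - 133*z^2 + 98*z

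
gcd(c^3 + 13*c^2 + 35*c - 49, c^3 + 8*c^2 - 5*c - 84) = c + 7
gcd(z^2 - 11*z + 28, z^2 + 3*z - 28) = z - 4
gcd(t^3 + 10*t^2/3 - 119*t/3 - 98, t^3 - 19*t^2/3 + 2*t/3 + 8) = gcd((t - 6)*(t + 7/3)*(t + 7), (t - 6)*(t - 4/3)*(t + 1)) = t - 6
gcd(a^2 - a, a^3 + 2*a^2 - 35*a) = a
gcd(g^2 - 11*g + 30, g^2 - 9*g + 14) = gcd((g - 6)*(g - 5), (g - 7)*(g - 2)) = 1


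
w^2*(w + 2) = w^3 + 2*w^2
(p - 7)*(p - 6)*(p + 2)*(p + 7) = p^4 - 4*p^3 - 61*p^2 + 196*p + 588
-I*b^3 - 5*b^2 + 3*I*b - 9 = (b - 3*I)^2*(-I*b + 1)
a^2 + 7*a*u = a*(a + 7*u)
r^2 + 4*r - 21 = (r - 3)*(r + 7)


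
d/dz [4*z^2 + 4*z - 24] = 8*z + 4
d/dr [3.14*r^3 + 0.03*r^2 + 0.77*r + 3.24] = 9.42*r^2 + 0.06*r + 0.77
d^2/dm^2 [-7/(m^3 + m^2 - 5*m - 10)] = 14*((3*m + 1)*(m^3 + m^2 - 5*m - 10) - (3*m^2 + 2*m - 5)^2)/(m^3 + m^2 - 5*m - 10)^3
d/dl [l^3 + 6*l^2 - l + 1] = 3*l^2 + 12*l - 1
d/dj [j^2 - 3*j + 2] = 2*j - 3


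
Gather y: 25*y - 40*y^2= -40*y^2 + 25*y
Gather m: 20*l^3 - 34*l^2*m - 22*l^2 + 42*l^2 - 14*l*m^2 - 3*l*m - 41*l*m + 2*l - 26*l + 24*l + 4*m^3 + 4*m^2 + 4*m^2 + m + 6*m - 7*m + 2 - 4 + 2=20*l^3 + 20*l^2 + 4*m^3 + m^2*(8 - 14*l) + m*(-34*l^2 - 44*l)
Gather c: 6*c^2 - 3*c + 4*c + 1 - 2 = 6*c^2 + c - 1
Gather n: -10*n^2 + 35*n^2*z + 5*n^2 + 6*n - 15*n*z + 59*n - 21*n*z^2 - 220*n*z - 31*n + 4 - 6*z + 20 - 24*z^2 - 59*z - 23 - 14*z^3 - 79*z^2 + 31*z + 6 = n^2*(35*z - 5) + n*(-21*z^2 - 235*z + 34) - 14*z^3 - 103*z^2 - 34*z + 7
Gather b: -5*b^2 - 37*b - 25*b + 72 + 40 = -5*b^2 - 62*b + 112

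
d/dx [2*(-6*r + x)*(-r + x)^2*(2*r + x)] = 40*r^3 - 12*r^2*x - 36*r*x^2 + 8*x^3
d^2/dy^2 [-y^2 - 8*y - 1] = -2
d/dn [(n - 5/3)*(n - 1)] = 2*n - 8/3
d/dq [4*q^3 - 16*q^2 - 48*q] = 12*q^2 - 32*q - 48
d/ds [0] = 0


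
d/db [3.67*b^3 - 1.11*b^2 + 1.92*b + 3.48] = 11.01*b^2 - 2.22*b + 1.92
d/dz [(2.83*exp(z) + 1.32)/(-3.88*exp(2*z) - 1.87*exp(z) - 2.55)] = (10.9804*exp(2*z) + 10.2432*exp(z) - 4.7481)*exp(z)/(15.0544*exp(4*z) + 14.5112*exp(3*z) + 23.2849*exp(2*z) + 9.537*exp(z) + 6.5025)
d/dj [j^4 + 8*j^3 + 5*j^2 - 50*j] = 4*j^3 + 24*j^2 + 10*j - 50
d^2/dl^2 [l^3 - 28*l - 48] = 6*l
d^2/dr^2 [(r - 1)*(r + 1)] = 2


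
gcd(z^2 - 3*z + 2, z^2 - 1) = z - 1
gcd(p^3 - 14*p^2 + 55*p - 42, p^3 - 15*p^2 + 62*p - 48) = p^2 - 7*p + 6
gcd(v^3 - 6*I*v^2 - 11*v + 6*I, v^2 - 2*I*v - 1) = v - I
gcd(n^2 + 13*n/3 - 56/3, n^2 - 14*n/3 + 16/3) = n - 8/3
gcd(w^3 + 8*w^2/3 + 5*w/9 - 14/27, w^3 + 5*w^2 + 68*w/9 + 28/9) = w^2 + 3*w + 14/9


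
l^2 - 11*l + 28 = (l - 7)*(l - 4)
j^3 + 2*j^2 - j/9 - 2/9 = (j - 1/3)*(j + 1/3)*(j + 2)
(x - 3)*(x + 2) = x^2 - x - 6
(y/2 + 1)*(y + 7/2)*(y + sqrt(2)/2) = y^3/2 + sqrt(2)*y^2/4 + 11*y^2/4 + 11*sqrt(2)*y/8 + 7*y/2 + 7*sqrt(2)/4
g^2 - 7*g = g*(g - 7)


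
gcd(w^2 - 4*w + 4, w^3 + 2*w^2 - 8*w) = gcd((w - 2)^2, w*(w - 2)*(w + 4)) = w - 2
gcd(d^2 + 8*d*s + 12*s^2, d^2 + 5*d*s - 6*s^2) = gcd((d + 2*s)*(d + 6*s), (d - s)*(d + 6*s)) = d + 6*s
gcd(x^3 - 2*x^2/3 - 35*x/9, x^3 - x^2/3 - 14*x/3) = x^2 - 7*x/3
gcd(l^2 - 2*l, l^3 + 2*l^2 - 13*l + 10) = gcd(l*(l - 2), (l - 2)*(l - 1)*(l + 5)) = l - 2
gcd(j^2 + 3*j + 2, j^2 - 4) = j + 2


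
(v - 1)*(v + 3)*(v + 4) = v^3 + 6*v^2 + 5*v - 12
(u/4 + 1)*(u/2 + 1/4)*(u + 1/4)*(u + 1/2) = u^4/8 + 21*u^3/32 + 11*u^2/16 + 33*u/128 + 1/32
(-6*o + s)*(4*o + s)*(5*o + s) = -120*o^3 - 34*o^2*s + 3*o*s^2 + s^3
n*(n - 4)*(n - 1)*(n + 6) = n^4 + n^3 - 26*n^2 + 24*n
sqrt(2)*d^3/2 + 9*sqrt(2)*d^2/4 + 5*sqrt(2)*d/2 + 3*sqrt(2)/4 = (d + 1/2)*(d + 3)*(sqrt(2)*d/2 + sqrt(2)/2)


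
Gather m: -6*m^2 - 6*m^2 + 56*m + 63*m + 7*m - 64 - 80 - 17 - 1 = -12*m^2 + 126*m - 162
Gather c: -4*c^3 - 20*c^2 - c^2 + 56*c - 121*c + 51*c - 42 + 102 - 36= -4*c^3 - 21*c^2 - 14*c + 24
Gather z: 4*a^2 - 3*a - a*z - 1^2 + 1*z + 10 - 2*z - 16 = 4*a^2 - 3*a + z*(-a - 1) - 7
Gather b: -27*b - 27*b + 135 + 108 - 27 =216 - 54*b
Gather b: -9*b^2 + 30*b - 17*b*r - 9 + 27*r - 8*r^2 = -9*b^2 + b*(30 - 17*r) - 8*r^2 + 27*r - 9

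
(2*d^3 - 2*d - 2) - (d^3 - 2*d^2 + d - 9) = d^3 + 2*d^2 - 3*d + 7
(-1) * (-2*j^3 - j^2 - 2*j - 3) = 2*j^3 + j^2 + 2*j + 3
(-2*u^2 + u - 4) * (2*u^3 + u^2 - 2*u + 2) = -4*u^5 - 3*u^3 - 10*u^2 + 10*u - 8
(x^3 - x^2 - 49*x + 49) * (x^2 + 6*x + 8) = x^5 + 5*x^4 - 47*x^3 - 253*x^2 - 98*x + 392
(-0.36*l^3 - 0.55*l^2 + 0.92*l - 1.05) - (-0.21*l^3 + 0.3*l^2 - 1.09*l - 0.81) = -0.15*l^3 - 0.85*l^2 + 2.01*l - 0.24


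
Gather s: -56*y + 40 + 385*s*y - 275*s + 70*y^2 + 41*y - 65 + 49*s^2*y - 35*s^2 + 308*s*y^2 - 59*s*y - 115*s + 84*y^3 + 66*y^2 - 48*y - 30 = s^2*(49*y - 35) + s*(308*y^2 + 326*y - 390) + 84*y^3 + 136*y^2 - 63*y - 55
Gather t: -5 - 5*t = -5*t - 5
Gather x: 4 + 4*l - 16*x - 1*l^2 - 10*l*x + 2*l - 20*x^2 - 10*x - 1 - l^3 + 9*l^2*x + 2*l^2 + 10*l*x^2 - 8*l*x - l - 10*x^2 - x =-l^3 + l^2 + 5*l + x^2*(10*l - 30) + x*(9*l^2 - 18*l - 27) + 3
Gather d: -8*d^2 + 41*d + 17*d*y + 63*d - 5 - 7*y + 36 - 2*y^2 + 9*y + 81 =-8*d^2 + d*(17*y + 104) - 2*y^2 + 2*y + 112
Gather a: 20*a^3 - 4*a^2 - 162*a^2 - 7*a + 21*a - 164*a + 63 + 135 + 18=20*a^3 - 166*a^2 - 150*a + 216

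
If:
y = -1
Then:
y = -1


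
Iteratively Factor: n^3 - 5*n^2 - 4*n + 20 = (n + 2)*(n^2 - 7*n + 10) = (n - 2)*(n + 2)*(n - 5)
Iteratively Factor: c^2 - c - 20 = (c - 5)*(c + 4)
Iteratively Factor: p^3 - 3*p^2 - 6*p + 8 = (p - 4)*(p^2 + p - 2) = (p - 4)*(p + 2)*(p - 1)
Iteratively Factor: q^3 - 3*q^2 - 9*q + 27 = (q - 3)*(q^2 - 9) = (q - 3)^2*(q + 3)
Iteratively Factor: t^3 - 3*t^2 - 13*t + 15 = (t + 3)*(t^2 - 6*t + 5) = (t - 5)*(t + 3)*(t - 1)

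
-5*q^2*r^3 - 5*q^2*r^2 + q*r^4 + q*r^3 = r^2*(-5*q + r)*(q*r + q)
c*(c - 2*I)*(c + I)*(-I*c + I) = -I*c^4 - c^3 + I*c^3 + c^2 - 2*I*c^2 + 2*I*c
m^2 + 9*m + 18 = (m + 3)*(m + 6)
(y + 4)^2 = y^2 + 8*y + 16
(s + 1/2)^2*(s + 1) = s^3 + 2*s^2 + 5*s/4 + 1/4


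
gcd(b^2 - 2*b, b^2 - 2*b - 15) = 1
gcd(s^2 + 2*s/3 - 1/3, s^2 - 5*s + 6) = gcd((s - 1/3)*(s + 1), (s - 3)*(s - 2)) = 1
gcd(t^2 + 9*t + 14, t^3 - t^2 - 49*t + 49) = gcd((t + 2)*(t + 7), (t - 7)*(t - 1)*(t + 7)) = t + 7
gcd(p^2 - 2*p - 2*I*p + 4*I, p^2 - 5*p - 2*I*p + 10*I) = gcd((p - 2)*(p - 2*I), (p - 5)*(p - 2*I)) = p - 2*I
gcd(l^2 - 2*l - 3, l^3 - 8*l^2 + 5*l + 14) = l + 1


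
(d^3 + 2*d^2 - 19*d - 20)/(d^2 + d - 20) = d + 1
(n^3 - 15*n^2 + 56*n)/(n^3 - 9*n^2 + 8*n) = (n - 7)/(n - 1)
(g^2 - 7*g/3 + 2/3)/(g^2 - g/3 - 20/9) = 3*(-3*g^2 + 7*g - 2)/(-9*g^2 + 3*g + 20)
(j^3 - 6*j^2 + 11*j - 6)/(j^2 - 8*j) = (j^3 - 6*j^2 + 11*j - 6)/(j*(j - 8))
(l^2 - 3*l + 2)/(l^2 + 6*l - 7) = (l - 2)/(l + 7)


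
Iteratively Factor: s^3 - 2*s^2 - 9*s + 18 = (s - 3)*(s^2 + s - 6) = (s - 3)*(s - 2)*(s + 3)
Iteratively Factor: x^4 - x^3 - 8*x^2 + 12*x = (x - 2)*(x^3 + x^2 - 6*x) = (x - 2)*(x + 3)*(x^2 - 2*x) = (x - 2)^2*(x + 3)*(x)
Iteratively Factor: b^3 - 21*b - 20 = (b + 4)*(b^2 - 4*b - 5) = (b + 1)*(b + 4)*(b - 5)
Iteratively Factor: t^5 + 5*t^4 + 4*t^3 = (t)*(t^4 + 5*t^3 + 4*t^2) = t^2*(t^3 + 5*t^2 + 4*t) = t^2*(t + 4)*(t^2 + t) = t^2*(t + 1)*(t + 4)*(t)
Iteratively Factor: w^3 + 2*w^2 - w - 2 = (w - 1)*(w^2 + 3*w + 2) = (w - 1)*(w + 1)*(w + 2)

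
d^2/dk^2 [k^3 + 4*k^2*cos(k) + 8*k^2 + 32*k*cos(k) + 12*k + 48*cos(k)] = -4*k^2*cos(k) - 16*k*sin(k) - 32*k*cos(k) + 6*k - 64*sin(k) - 40*cos(k) + 16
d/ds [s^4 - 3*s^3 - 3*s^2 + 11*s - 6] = 4*s^3 - 9*s^2 - 6*s + 11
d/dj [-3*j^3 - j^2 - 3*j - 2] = -9*j^2 - 2*j - 3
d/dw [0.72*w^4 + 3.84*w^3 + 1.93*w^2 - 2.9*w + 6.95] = 2.88*w^3 + 11.52*w^2 + 3.86*w - 2.9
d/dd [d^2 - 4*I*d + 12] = 2*d - 4*I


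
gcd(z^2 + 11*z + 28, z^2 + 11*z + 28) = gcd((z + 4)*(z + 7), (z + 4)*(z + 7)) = z^2 + 11*z + 28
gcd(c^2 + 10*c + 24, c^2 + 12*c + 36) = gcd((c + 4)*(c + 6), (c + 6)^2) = c + 6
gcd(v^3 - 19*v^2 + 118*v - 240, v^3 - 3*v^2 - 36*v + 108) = v - 6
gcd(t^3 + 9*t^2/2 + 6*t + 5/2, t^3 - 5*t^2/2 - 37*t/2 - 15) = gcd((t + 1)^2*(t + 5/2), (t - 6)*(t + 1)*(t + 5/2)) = t^2 + 7*t/2 + 5/2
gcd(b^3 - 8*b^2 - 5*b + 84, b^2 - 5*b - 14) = b - 7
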